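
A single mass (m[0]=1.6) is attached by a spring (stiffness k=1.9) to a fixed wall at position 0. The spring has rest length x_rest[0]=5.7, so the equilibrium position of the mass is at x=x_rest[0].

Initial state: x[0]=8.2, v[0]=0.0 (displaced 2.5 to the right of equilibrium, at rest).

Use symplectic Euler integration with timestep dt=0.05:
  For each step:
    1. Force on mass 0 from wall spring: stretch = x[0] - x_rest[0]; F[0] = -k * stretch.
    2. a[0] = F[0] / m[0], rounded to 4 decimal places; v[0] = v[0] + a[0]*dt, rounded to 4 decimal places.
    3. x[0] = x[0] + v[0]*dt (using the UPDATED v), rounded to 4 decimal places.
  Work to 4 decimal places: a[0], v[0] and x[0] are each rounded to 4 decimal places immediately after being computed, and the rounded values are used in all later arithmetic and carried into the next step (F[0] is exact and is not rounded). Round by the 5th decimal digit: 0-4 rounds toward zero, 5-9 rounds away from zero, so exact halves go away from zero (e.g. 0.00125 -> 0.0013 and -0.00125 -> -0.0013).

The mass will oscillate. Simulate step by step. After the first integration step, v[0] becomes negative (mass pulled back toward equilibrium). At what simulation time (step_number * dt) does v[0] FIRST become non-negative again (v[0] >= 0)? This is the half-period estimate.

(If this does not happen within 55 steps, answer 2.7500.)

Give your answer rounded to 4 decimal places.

Step 0: x=[8.2000] v=[0.0000]
Step 1: x=[8.1926] v=[-0.1484]
Step 2: x=[8.1778] v=[-0.2964]
Step 3: x=[8.1556] v=[-0.4435]
Step 4: x=[8.1261] v=[-0.5893]
Step 5: x=[8.0894] v=[-0.7334]
Step 6: x=[8.0456] v=[-0.8753]
Step 7: x=[7.9949] v=[-1.0146]
Step 8: x=[7.9374] v=[-1.1509]
Step 9: x=[7.8732] v=[-1.2837]
Step 10: x=[7.8026] v=[-1.4127]
Step 11: x=[7.7257] v=[-1.5375]
Step 12: x=[7.6428] v=[-1.6578]
Step 13: x=[7.5541] v=[-1.7732]
Step 14: x=[7.4599] v=[-1.8833]
Step 15: x=[7.3605] v=[-1.9878]
Step 16: x=[7.2562] v=[-2.0864]
Step 17: x=[7.1473] v=[-2.1788]
Step 18: x=[7.0341] v=[-2.2647]
Step 19: x=[6.9169] v=[-2.3439]
Step 20: x=[6.7961] v=[-2.4162]
Step 21: x=[6.6720] v=[-2.4813]
Step 22: x=[6.5451] v=[-2.5390]
Step 23: x=[6.4156] v=[-2.5892]
Step 24: x=[6.2840] v=[-2.6317]
Step 25: x=[6.1507] v=[-2.6664]
Step 26: x=[6.0160] v=[-2.6932]
Step 27: x=[5.8804] v=[-2.7120]
Step 28: x=[5.7443] v=[-2.7227]
Step 29: x=[5.6080] v=[-2.7253]
Step 30: x=[5.4720] v=[-2.7198]
Step 31: x=[5.3367] v=[-2.7063]
Step 32: x=[5.2025] v=[-2.6847]
Step 33: x=[5.0697] v=[-2.6552]
Step 34: x=[4.9388] v=[-2.6178]
Step 35: x=[4.8102] v=[-2.5726]
Step 36: x=[4.6842] v=[-2.5198]
Step 37: x=[4.5612] v=[-2.4595]
Step 38: x=[4.4416] v=[-2.3919]
Step 39: x=[4.3257] v=[-2.3172]
Step 40: x=[4.2139] v=[-2.2356]
Step 41: x=[4.1065] v=[-2.1474]
Step 42: x=[4.0039] v=[-2.0528]
Step 43: x=[3.9063] v=[-1.9521]
Step 44: x=[3.8140] v=[-1.8456]
Step 45: x=[3.7273] v=[-1.7336]
Step 46: x=[3.6465] v=[-1.6165]
Step 47: x=[3.5718] v=[-1.4946]
Step 48: x=[3.5034] v=[-1.3682]
Step 49: x=[3.4415] v=[-1.2378]
Step 50: x=[3.3863] v=[-1.1037]
Step 51: x=[3.3380] v=[-0.9663]
Step 52: x=[3.2967] v=[-0.8261]
Step 53: x=[3.2625] v=[-0.6834]
Step 54: x=[3.2356] v=[-0.5387]
Step 55: x=[3.2160] v=[-0.3924]
v[0] did not become non-negative within 55 steps; using fallback time=2.7500

Answer: 2.7500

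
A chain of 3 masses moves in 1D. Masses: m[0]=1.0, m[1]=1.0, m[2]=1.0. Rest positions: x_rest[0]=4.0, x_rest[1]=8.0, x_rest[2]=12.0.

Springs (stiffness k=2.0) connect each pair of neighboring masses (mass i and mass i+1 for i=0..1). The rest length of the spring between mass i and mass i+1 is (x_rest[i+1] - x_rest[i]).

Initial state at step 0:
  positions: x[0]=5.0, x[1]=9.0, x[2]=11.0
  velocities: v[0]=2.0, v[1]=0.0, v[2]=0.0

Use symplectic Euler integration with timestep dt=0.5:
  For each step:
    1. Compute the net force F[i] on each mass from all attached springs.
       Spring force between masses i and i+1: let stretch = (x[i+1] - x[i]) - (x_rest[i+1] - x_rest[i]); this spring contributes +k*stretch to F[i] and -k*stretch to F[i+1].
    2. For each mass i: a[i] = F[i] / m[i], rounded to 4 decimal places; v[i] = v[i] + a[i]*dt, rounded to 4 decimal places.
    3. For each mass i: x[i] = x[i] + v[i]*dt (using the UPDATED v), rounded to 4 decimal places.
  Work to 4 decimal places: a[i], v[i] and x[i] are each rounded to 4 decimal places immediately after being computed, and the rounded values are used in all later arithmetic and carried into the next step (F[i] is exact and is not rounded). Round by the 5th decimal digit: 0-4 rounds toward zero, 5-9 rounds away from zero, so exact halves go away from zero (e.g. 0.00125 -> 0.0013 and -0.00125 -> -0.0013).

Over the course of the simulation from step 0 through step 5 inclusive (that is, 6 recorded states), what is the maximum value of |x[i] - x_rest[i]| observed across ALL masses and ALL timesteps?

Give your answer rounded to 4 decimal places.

Answer: 2.8750

Derivation:
Step 0: x=[5.0000 9.0000 11.0000] v=[2.0000 0.0000 0.0000]
Step 1: x=[6.0000 8.0000 12.0000] v=[2.0000 -2.0000 2.0000]
Step 2: x=[6.0000 8.0000 13.0000] v=[0.0000 0.0000 2.0000]
Step 3: x=[5.0000 9.5000 13.5000] v=[-2.0000 3.0000 1.0000]
Step 4: x=[4.2500 10.7500 14.0000] v=[-1.5000 2.5000 1.0000]
Step 5: x=[4.7500 10.3750 14.8750] v=[1.0000 -0.7500 1.7500]
Max displacement = 2.8750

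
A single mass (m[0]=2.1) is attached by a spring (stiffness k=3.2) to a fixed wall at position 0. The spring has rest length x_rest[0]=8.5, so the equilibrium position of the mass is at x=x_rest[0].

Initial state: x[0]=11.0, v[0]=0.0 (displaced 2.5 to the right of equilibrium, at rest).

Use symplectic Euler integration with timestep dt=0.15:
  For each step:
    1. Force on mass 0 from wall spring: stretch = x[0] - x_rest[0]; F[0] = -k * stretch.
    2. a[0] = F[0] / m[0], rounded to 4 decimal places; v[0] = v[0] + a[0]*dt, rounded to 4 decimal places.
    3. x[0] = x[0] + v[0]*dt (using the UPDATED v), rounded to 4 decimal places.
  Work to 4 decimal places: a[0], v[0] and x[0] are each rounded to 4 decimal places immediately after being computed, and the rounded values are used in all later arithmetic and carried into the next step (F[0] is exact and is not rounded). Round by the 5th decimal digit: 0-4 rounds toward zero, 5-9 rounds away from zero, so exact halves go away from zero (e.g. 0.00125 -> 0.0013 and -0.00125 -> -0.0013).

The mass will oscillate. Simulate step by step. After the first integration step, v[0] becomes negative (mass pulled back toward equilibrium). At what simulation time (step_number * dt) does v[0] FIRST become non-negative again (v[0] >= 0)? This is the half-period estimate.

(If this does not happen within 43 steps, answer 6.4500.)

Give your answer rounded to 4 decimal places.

Answer: 2.5500

Derivation:
Step 0: x=[11.0000] v=[0.0000]
Step 1: x=[10.9143] v=[-0.5714]
Step 2: x=[10.7458] v=[-1.1232]
Step 3: x=[10.5003] v=[-1.6365]
Step 4: x=[10.1862] v=[-2.0937]
Step 5: x=[9.8143] v=[-2.4791]
Step 6: x=[9.3974] v=[-2.7795]
Step 7: x=[8.9497] v=[-2.9846]
Step 8: x=[8.4866] v=[-3.0874]
Step 9: x=[8.0240] v=[-3.0843]
Step 10: x=[7.5777] v=[-2.9755]
Step 11: x=[7.1630] v=[-2.7647]
Step 12: x=[6.7941] v=[-2.4591]
Step 13: x=[6.4837] v=[-2.0692]
Step 14: x=[6.2425] v=[-1.6083]
Step 15: x=[6.0787] v=[-1.0923]
Step 16: x=[5.9979] v=[-0.5389]
Step 17: x=[6.0029] v=[0.0330]
First v>=0 after going negative at step 17, time=2.5500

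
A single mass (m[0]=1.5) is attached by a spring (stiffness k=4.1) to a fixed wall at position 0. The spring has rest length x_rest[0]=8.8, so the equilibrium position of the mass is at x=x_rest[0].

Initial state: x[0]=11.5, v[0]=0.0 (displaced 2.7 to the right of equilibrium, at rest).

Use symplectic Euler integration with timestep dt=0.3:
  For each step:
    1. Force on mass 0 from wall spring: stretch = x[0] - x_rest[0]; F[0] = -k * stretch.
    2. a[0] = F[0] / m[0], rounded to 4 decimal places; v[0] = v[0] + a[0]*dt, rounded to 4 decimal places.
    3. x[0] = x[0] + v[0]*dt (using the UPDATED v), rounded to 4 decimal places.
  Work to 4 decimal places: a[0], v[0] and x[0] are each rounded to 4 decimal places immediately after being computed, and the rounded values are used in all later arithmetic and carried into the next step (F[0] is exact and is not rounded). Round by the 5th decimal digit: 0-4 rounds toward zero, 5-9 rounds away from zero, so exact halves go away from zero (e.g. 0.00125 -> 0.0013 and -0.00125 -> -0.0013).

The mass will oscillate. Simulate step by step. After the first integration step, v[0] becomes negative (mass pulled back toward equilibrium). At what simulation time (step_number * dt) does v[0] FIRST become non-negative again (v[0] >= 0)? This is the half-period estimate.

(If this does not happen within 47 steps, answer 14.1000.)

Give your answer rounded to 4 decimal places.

Answer: 2.1000

Derivation:
Step 0: x=[11.5000] v=[0.0000]
Step 1: x=[10.8358] v=[-2.2140]
Step 2: x=[9.6708] v=[-3.8834]
Step 3: x=[8.2916] v=[-4.5975]
Step 4: x=[7.0374] v=[-4.1806]
Step 5: x=[6.2168] v=[-2.7353]
Step 6: x=[6.0317] v=[-0.6171]
Step 7: x=[6.5276] v=[1.6529]
First v>=0 after going negative at step 7, time=2.1000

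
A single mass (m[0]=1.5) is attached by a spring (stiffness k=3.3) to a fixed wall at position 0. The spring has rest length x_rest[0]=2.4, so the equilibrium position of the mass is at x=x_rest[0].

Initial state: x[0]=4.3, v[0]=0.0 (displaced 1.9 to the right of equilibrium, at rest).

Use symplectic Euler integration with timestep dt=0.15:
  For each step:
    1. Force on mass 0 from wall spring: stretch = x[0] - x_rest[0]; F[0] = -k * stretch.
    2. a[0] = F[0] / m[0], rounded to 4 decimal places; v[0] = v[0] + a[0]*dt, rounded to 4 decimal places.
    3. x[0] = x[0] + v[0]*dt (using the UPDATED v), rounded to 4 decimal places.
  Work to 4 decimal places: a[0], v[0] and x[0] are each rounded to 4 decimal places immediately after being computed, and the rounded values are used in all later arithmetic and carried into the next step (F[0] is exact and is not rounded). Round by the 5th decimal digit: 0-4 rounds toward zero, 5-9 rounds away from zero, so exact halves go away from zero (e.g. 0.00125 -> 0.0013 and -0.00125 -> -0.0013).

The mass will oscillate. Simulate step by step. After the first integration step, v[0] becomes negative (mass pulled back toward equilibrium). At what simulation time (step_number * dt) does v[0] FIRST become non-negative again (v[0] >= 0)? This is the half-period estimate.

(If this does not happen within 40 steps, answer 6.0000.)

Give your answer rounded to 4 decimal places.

Answer: 2.2500

Derivation:
Step 0: x=[4.3000] v=[0.0000]
Step 1: x=[4.2060] v=[-0.6270]
Step 2: x=[4.0226] v=[-1.2230]
Step 3: x=[3.7588] v=[-1.7585]
Step 4: x=[3.4278] v=[-2.2069]
Step 5: x=[3.0459] v=[-2.5461]
Step 6: x=[2.6320] v=[-2.7593]
Step 7: x=[2.2066] v=[-2.8359]
Step 8: x=[1.7908] v=[-2.7721]
Step 9: x=[1.4051] v=[-2.5711]
Step 10: x=[1.0687] v=[-2.2428]
Step 11: x=[0.7982] v=[-1.8035]
Step 12: x=[0.6070] v=[-1.2749]
Step 13: x=[0.5045] v=[-0.6832]
Step 14: x=[0.4958] v=[-0.0577]
Step 15: x=[0.5814] v=[0.5707]
First v>=0 after going negative at step 15, time=2.2500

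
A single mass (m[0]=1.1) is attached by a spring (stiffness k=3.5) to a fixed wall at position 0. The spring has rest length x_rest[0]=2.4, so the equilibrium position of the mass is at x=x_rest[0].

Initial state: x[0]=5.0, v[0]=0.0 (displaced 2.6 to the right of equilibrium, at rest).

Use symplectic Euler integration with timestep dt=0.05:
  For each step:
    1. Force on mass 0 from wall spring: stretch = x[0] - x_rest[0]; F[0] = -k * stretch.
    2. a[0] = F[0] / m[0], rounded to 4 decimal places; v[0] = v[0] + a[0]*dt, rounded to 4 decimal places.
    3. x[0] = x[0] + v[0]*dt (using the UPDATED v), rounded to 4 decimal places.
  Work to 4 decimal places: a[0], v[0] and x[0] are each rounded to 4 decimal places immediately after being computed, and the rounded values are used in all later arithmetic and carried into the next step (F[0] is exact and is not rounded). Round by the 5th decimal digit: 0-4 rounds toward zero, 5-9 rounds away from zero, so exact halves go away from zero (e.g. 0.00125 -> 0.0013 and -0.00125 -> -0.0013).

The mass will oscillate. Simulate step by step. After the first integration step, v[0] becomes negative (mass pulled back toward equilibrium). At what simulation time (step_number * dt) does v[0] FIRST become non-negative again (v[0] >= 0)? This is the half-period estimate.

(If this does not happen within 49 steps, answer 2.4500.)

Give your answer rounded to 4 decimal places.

Step 0: x=[5.0000] v=[0.0000]
Step 1: x=[4.9793] v=[-0.4136]
Step 2: x=[4.9381] v=[-0.8239]
Step 3: x=[4.8767] v=[-1.2277]
Step 4: x=[4.7956] v=[-1.6217]
Step 5: x=[4.6955] v=[-2.0028]
Step 6: x=[4.5771] v=[-2.3680]
Step 7: x=[4.4414] v=[-2.7144]
Step 8: x=[4.2894] v=[-3.0392]
Step 9: x=[4.1224] v=[-3.3398]
Step 10: x=[3.9417] v=[-3.6138]
Step 11: x=[3.7487] v=[-3.8591]
Step 12: x=[3.5450] v=[-4.0737]
Step 13: x=[3.3322] v=[-4.2559]
Step 14: x=[3.1120] v=[-4.4042]
Step 15: x=[2.8861] v=[-4.5175]
Step 16: x=[2.6564] v=[-4.5948]
Step 17: x=[2.4246] v=[-4.6356]
Step 18: x=[2.1926] v=[-4.6395]
Step 19: x=[1.9623] v=[-4.6065]
Step 20: x=[1.7355] v=[-4.5369]
Step 21: x=[1.5139] v=[-4.4312]
Step 22: x=[1.2994] v=[-4.2902]
Step 23: x=[1.0936] v=[-4.1151]
Step 24: x=[0.8982] v=[-3.9073]
Step 25: x=[0.7148] v=[-3.6684]
Step 26: x=[0.5448] v=[-3.4003]
Step 27: x=[0.3895] v=[-3.1052]
Step 28: x=[0.2502] v=[-2.7854]
Step 29: x=[0.1280] v=[-2.4434]
Step 30: x=[0.0239] v=[-2.0819]
Step 31: x=[-0.0613] v=[-1.7039]
Step 32: x=[-0.1269] v=[-1.3123]
Step 33: x=[-0.1724] v=[-0.9103]
Step 34: x=[-0.1975] v=[-0.5011]
Step 35: x=[-0.2019] v=[-0.0879]
Step 36: x=[-0.1856] v=[0.3260]
First v>=0 after going negative at step 36, time=1.8000

Answer: 1.8000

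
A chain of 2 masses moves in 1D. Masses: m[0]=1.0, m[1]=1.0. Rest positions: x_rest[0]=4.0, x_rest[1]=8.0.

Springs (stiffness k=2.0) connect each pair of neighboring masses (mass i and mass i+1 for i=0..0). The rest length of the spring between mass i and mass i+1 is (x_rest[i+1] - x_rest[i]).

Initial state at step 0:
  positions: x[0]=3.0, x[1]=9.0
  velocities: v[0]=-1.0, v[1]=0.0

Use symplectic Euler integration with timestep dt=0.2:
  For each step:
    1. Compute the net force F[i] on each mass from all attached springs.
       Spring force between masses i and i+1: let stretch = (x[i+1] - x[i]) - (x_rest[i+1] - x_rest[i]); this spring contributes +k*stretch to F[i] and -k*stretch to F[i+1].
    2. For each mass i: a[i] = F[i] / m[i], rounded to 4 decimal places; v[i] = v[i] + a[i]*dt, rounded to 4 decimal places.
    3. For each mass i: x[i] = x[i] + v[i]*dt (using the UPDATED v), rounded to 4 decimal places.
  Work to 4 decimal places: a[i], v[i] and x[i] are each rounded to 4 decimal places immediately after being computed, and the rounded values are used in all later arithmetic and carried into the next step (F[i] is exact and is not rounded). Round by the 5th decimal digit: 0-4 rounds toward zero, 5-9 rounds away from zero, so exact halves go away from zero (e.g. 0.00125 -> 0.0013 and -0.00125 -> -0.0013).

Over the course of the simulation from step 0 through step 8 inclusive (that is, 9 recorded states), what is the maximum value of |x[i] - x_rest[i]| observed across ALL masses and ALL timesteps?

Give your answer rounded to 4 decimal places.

Step 0: x=[3.0000 9.0000] v=[-1.0000 0.0000]
Step 1: x=[2.9600 8.8400] v=[-0.2000 -0.8000]
Step 2: x=[3.0704 8.5296] v=[0.5520 -1.5520]
Step 3: x=[3.2975 8.1025] v=[1.1357 -2.1357]
Step 4: x=[3.5890 7.6110] v=[1.4577 -2.4577]
Step 5: x=[3.8823 7.1177] v=[1.4665 -2.4665]
Step 6: x=[4.1144 6.6856] v=[1.1607 -2.1607]
Step 7: x=[4.2322 6.3678] v=[0.5892 -1.5892]
Step 8: x=[4.2009 6.1991] v=[-0.1566 -0.8434]
Max displacement = 1.8009

Answer: 1.8009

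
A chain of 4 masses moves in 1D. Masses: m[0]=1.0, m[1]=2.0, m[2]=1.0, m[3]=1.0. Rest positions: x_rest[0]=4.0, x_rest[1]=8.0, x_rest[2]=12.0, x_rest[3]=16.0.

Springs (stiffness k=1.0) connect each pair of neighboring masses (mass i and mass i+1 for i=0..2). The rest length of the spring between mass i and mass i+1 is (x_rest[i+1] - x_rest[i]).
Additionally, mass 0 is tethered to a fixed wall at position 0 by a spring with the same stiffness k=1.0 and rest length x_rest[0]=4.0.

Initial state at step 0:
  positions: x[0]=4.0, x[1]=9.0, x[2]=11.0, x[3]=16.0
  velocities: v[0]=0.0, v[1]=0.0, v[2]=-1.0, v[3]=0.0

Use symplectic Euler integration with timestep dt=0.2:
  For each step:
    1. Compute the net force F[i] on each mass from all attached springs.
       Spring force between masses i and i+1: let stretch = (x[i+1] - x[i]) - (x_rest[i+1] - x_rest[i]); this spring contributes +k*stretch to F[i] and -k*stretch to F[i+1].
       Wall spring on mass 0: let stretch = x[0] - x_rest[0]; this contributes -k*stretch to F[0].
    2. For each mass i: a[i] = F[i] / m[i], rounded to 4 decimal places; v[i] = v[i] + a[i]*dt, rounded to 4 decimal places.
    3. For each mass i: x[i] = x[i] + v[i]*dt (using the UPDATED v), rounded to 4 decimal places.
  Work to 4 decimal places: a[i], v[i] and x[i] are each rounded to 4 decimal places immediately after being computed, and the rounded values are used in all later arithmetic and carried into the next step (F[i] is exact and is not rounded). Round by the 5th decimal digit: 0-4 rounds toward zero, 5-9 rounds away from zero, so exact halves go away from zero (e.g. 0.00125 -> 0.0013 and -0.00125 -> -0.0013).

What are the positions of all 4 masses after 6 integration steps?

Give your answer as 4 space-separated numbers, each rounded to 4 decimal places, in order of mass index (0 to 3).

Answer: 4.4932 7.9689 11.9601 15.3149

Derivation:
Step 0: x=[4.0000 9.0000 11.0000 16.0000] v=[0.0000 0.0000 -1.0000 0.0000]
Step 1: x=[4.0400 8.9400 10.9200 15.9600] v=[0.2000 -0.3000 -0.4000 -0.2000]
Step 2: x=[4.1144 8.8216 10.9624 15.8784] v=[0.3720 -0.5920 0.2120 -0.4080]
Step 3: x=[4.2125 8.6519 11.1158 15.7602] v=[0.4906 -0.8486 0.7670 -0.5912]
Step 4: x=[4.3197 8.4427 11.3564 15.6162] v=[0.5360 -1.0462 1.2031 -0.7201]
Step 5: x=[4.4190 8.2093 11.6509 15.4618] v=[0.4967 -1.1671 1.4723 -0.7721]
Step 6: x=[4.4932 7.9689 11.9601 15.3149] v=[0.3710 -1.2020 1.5462 -0.7343]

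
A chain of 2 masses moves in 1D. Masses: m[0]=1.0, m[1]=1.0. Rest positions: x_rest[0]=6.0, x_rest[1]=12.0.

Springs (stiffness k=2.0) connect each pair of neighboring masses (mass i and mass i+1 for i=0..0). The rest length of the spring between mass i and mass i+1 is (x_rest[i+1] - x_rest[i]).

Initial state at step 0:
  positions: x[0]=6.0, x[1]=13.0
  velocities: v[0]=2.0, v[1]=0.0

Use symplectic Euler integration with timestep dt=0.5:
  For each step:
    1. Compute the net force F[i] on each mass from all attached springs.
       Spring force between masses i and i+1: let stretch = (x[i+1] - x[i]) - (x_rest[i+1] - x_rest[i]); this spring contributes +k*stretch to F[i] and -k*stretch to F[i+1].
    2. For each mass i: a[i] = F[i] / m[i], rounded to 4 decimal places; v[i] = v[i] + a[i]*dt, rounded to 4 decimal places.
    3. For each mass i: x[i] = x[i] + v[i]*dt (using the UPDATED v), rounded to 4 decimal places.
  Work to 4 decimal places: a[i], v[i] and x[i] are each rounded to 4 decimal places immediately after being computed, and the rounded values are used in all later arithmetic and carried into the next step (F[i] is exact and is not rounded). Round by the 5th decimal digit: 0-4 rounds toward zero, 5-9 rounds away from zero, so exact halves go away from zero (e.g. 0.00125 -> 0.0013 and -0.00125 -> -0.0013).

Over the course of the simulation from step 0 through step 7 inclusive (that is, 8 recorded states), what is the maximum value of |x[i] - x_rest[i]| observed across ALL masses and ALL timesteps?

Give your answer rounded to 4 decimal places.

Answer: 4.5000

Derivation:
Step 0: x=[6.0000 13.0000] v=[2.0000 0.0000]
Step 1: x=[7.5000 12.5000] v=[3.0000 -1.0000]
Step 2: x=[8.5000 12.5000] v=[2.0000 0.0000]
Step 3: x=[8.5000 13.5000] v=[0.0000 2.0000]
Step 4: x=[8.0000 15.0000] v=[-1.0000 3.0000]
Step 5: x=[8.0000 16.0000] v=[0.0000 2.0000]
Step 6: x=[9.0000 16.0000] v=[2.0000 0.0000]
Step 7: x=[10.5000 15.5000] v=[3.0000 -1.0000]
Max displacement = 4.5000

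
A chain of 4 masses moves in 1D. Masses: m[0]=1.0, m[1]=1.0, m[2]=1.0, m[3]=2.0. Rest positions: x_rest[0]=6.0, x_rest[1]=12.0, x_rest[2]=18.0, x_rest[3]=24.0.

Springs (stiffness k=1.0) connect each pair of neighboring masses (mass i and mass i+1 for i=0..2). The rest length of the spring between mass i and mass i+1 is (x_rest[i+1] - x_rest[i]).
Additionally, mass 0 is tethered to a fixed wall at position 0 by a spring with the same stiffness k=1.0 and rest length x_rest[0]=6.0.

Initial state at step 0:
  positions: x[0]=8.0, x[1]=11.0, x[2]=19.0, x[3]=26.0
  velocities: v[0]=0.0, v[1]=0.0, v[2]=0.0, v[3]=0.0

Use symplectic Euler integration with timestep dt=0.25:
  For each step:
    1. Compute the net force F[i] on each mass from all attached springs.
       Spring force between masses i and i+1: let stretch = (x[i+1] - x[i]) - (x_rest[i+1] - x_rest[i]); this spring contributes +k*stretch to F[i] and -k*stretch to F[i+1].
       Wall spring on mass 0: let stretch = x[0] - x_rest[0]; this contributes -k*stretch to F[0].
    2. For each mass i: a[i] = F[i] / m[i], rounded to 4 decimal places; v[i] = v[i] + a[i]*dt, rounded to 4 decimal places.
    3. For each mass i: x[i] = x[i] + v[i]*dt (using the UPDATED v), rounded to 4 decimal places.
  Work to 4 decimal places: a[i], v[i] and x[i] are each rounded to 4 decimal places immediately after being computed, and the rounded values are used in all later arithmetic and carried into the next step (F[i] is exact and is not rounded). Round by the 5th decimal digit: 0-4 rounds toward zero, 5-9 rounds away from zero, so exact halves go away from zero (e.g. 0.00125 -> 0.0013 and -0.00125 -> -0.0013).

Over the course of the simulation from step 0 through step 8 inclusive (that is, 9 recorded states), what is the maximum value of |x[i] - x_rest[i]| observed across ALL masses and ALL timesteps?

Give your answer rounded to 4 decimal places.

Step 0: x=[8.0000 11.0000 19.0000 26.0000] v=[0.0000 0.0000 0.0000 0.0000]
Step 1: x=[7.6875 11.3125 18.9375 25.9688] v=[-1.2500 1.2500 -0.2500 -0.1250]
Step 2: x=[7.1211 11.8750 18.8379 25.9053] v=[-2.2656 2.2500 -0.3984 -0.2539]
Step 3: x=[6.4068 12.5756 18.7448 25.8085] v=[-2.8574 2.8023 -0.3723 -0.3873]
Step 4: x=[5.6776 13.2762 18.7076 25.6784] v=[-2.9169 2.8024 -0.1487 -0.5203]
Step 5: x=[5.0684 13.8414 18.7667 25.5180] v=[-2.4367 2.2606 0.2362 -0.6417]
Step 6: x=[4.6908 14.1661 18.9399 25.3341] v=[-1.5106 1.2987 0.6927 -0.7356]
Step 7: x=[4.6122 14.1969 19.2144 25.1379] v=[-0.3145 0.1233 1.0978 -0.7849]
Step 8: x=[4.8444 13.9423 19.5455 24.9441] v=[0.9286 -1.0185 1.3243 -0.7753]
Max displacement = 2.1969

Answer: 2.1969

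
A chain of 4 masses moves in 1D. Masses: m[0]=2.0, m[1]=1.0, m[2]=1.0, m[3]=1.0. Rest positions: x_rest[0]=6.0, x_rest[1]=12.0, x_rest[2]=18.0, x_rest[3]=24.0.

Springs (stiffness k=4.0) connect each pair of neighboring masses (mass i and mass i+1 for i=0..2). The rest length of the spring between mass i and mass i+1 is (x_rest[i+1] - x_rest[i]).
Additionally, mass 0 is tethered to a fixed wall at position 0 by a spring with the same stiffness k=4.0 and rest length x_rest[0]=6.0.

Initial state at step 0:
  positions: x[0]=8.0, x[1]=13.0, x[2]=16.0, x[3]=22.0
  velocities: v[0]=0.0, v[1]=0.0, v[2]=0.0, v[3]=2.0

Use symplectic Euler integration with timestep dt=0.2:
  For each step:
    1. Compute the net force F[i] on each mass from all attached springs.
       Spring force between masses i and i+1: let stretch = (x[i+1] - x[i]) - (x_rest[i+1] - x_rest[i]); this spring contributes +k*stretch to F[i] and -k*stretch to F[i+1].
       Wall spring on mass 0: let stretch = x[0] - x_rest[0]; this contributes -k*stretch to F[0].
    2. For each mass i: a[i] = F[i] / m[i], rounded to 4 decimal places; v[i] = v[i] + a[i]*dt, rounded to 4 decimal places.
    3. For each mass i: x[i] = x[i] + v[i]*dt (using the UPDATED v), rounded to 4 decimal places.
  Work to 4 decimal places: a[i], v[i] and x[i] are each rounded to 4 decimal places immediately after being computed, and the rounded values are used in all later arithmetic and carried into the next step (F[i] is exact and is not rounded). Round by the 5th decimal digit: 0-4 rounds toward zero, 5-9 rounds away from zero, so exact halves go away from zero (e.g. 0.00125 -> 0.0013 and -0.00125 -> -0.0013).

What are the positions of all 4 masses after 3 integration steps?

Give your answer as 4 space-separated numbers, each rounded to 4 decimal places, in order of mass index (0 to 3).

Step 0: x=[8.0000 13.0000 16.0000 22.0000] v=[0.0000 0.0000 0.0000 2.0000]
Step 1: x=[7.7600 12.6800 16.4800 22.4000] v=[-1.2000 -1.6000 2.4000 2.0000]
Step 2: x=[7.2928 12.1808 17.2992 22.8128] v=[-2.3360 -2.4960 4.0960 2.0640]
Step 3: x=[6.6332 11.7185 18.1816 23.3034] v=[-3.2979 -2.3117 4.4122 2.4531]

Answer: 6.6332 11.7185 18.1816 23.3034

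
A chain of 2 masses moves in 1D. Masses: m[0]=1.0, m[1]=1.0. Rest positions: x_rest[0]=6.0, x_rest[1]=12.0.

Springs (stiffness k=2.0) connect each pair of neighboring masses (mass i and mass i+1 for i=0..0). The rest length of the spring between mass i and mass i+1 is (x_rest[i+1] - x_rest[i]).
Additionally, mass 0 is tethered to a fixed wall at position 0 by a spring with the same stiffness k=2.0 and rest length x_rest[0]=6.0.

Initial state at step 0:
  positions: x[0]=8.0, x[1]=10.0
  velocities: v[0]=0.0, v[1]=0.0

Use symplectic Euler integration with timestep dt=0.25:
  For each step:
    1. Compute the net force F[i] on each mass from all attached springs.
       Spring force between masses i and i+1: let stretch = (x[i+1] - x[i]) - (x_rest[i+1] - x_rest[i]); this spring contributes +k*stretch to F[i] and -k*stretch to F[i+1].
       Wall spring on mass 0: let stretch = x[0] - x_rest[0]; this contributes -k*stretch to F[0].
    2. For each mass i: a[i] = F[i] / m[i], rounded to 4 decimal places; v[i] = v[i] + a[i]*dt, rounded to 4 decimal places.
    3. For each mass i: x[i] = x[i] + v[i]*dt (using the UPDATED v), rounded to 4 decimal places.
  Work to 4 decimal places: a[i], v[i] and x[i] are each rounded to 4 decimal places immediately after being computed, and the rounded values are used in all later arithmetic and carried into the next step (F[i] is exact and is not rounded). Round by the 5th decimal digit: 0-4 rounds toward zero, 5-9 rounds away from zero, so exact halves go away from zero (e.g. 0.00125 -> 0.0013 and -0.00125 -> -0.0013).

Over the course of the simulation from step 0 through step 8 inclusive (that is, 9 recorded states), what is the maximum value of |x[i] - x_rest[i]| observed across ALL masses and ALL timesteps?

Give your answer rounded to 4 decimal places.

Step 0: x=[8.0000 10.0000] v=[0.0000 0.0000]
Step 1: x=[7.2500 10.5000] v=[-3.0000 2.0000]
Step 2: x=[6.0000 11.3438] v=[-5.0000 3.3750]
Step 3: x=[4.6680 12.2696] v=[-5.3281 3.7031]
Step 4: x=[3.7027 12.9952] v=[-3.8613 2.9023]
Step 5: x=[3.4361 13.3092] v=[-1.0664 1.2561]
Step 6: x=[3.9741 13.1391] v=[2.1521 -0.6805]
Step 7: x=[5.1610 12.5734] v=[4.7476 -2.2630]
Step 8: x=[6.6293 11.8311] v=[5.8733 -2.9692]
Max displacement = 2.5639

Answer: 2.5639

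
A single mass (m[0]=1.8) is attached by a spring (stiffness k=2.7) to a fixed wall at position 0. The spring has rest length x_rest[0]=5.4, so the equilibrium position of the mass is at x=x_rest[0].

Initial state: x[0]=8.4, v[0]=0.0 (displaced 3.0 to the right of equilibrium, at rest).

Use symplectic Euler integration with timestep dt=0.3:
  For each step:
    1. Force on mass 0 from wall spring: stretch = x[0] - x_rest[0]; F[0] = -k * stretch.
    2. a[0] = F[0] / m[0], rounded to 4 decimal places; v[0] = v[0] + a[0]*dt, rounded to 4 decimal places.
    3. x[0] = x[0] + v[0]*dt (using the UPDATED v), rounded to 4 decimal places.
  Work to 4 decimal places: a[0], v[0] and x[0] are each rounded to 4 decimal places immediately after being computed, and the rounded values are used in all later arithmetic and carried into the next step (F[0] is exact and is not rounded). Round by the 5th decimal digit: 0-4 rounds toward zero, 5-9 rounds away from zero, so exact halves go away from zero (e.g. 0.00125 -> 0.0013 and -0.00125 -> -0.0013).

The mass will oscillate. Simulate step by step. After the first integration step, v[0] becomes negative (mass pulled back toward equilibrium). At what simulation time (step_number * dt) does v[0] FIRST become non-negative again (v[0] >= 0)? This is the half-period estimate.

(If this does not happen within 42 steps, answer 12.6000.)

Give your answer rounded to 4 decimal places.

Step 0: x=[8.4000] v=[0.0000]
Step 1: x=[7.9950] v=[-1.3500]
Step 2: x=[7.2397] v=[-2.5178]
Step 3: x=[6.2360] v=[-3.3457]
Step 4: x=[5.1194] v=[-3.7219]
Step 5: x=[4.0407] v=[-3.5956]
Step 6: x=[3.1455] v=[-2.9839]
Step 7: x=[2.5547] v=[-1.9694]
Step 8: x=[2.3480] v=[-0.6890]
Step 9: x=[2.5533] v=[0.6844]
First v>=0 after going negative at step 9, time=2.7000

Answer: 2.7000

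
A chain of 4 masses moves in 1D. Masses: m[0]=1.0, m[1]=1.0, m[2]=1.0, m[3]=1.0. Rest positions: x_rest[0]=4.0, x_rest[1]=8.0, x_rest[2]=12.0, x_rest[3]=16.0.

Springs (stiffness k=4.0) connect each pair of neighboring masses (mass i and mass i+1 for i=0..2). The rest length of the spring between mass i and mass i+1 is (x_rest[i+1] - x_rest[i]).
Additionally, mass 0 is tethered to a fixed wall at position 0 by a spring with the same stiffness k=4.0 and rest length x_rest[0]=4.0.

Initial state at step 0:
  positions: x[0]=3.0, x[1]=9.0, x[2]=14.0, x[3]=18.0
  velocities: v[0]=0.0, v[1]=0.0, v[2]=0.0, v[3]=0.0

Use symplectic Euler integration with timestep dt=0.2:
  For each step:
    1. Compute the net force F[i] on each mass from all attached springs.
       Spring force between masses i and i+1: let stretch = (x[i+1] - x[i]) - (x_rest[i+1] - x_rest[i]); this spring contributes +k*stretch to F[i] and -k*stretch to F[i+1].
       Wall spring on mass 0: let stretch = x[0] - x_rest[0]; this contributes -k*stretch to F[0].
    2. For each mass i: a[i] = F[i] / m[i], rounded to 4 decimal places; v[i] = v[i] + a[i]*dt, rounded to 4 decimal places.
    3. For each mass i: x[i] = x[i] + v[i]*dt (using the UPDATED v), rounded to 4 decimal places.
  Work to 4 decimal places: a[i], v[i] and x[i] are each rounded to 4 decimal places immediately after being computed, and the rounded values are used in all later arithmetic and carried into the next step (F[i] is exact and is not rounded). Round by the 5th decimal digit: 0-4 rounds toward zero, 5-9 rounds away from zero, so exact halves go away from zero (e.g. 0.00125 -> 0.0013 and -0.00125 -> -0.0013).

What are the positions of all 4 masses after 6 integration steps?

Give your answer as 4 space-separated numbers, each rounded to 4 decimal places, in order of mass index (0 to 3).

Step 0: x=[3.0000 9.0000 14.0000 18.0000] v=[0.0000 0.0000 0.0000 0.0000]
Step 1: x=[3.4800 8.8400 13.8400 18.0000] v=[2.4000 -0.8000 -0.8000 0.0000]
Step 2: x=[4.2608 8.6224 13.5456 17.9744] v=[3.9040 -1.0880 -1.4720 -0.1280]
Step 3: x=[5.0577 8.4947 13.1721 17.8802] v=[3.9846 -0.6387 -1.8675 -0.4710]
Step 4: x=[5.5953 8.5654 12.8035 17.6727] v=[2.6880 0.3536 -1.8429 -1.0375]
Step 5: x=[5.7129 8.8390 12.5359 17.3261] v=[0.5878 1.3680 -1.3380 -1.7329]
Step 6: x=[5.4166 9.2039 12.4432 16.8531] v=[-1.4816 1.8246 -0.4634 -2.3651]

Answer: 5.4166 9.2039 12.4432 16.8531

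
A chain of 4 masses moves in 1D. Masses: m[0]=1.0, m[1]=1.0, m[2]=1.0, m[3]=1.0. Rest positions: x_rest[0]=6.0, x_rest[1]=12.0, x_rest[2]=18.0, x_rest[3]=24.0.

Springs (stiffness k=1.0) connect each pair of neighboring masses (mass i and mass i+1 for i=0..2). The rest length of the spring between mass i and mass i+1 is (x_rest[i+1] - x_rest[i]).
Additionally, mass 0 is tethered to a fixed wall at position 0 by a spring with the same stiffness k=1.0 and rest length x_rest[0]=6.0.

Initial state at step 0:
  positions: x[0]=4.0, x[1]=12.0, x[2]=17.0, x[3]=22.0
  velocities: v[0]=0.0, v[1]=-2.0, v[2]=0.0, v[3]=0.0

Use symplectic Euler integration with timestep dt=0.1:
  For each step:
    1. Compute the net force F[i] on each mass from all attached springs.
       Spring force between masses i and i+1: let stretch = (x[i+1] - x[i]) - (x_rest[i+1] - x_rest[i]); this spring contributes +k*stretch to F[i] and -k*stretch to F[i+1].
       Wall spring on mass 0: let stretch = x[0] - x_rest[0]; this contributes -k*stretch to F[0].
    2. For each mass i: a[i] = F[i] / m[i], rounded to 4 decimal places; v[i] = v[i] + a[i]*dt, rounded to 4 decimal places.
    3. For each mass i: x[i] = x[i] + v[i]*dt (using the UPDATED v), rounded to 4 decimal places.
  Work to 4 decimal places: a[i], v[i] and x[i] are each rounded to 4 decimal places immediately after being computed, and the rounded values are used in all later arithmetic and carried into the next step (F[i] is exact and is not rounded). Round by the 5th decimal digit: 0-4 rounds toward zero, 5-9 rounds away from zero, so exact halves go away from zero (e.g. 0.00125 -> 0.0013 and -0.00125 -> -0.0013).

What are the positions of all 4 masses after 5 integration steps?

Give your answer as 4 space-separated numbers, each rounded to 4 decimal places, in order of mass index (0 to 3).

Step 0: x=[4.0000 12.0000 17.0000 22.0000] v=[0.0000 -2.0000 0.0000 0.0000]
Step 1: x=[4.0400 11.7700 17.0000 22.0100] v=[0.4000 -2.3000 0.0000 0.1000]
Step 2: x=[4.1169 11.5150 16.9978 22.0299] v=[0.7690 -2.5500 -0.0220 0.1990]
Step 3: x=[4.2266 11.2409 16.9911 22.0595] v=[1.0971 -2.7415 -0.0671 0.2958]
Step 4: x=[4.3642 10.9541 16.9776 22.0984] v=[1.3759 -2.8679 -0.1353 0.3890]
Step 5: x=[4.5241 10.6617 16.9550 22.1461] v=[1.5985 -2.9245 -0.2256 0.4769]

Answer: 4.5241 10.6617 16.9550 22.1461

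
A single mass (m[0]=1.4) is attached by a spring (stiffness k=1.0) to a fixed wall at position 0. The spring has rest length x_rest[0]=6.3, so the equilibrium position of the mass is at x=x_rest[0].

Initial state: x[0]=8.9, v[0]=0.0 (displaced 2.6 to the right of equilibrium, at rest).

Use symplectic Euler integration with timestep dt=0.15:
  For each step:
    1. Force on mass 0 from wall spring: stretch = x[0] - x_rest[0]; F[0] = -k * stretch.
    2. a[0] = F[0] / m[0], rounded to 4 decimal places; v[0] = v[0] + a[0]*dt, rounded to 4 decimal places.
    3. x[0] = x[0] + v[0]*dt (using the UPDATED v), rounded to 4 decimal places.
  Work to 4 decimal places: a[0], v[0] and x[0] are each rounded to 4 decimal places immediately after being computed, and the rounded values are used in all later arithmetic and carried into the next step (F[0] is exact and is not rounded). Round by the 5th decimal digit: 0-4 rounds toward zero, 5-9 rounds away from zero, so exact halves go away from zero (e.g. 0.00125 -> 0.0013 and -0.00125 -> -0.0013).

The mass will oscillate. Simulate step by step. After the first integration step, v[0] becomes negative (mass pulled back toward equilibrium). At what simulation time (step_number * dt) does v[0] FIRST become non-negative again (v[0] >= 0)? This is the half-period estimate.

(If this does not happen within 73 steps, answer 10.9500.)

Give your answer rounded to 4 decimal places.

Answer: 3.7500

Derivation:
Step 0: x=[8.9000] v=[0.0000]
Step 1: x=[8.8582] v=[-0.2786]
Step 2: x=[8.7753] v=[-0.5527]
Step 3: x=[8.6526] v=[-0.8179]
Step 4: x=[8.4921] v=[-1.0700]
Step 5: x=[8.2964] v=[-1.3049]
Step 6: x=[8.0686] v=[-1.5188]
Step 7: x=[7.8124] v=[-1.7083]
Step 8: x=[7.5319] v=[-1.8703]
Step 9: x=[7.2316] v=[-2.0023]
Step 10: x=[6.9163] v=[-2.1021]
Step 11: x=[6.5911] v=[-2.1681]
Step 12: x=[6.2612] v=[-2.1993]
Step 13: x=[5.9319] v=[-2.1951]
Step 14: x=[5.6085] v=[-2.1557]
Step 15: x=[5.2963] v=[-2.0816]
Step 16: x=[5.0002] v=[-1.9741]
Step 17: x=[4.7250] v=[-1.8348]
Step 18: x=[4.4751] v=[-1.6661]
Step 19: x=[4.2545] v=[-1.4706]
Step 20: x=[4.0668] v=[-1.2514]
Step 21: x=[3.9150] v=[-1.0121]
Step 22: x=[3.8015] v=[-0.7566]
Step 23: x=[3.7282] v=[-0.4889]
Step 24: x=[3.6962] v=[-0.2134]
Step 25: x=[3.7060] v=[0.0656]
First v>=0 after going negative at step 25, time=3.7500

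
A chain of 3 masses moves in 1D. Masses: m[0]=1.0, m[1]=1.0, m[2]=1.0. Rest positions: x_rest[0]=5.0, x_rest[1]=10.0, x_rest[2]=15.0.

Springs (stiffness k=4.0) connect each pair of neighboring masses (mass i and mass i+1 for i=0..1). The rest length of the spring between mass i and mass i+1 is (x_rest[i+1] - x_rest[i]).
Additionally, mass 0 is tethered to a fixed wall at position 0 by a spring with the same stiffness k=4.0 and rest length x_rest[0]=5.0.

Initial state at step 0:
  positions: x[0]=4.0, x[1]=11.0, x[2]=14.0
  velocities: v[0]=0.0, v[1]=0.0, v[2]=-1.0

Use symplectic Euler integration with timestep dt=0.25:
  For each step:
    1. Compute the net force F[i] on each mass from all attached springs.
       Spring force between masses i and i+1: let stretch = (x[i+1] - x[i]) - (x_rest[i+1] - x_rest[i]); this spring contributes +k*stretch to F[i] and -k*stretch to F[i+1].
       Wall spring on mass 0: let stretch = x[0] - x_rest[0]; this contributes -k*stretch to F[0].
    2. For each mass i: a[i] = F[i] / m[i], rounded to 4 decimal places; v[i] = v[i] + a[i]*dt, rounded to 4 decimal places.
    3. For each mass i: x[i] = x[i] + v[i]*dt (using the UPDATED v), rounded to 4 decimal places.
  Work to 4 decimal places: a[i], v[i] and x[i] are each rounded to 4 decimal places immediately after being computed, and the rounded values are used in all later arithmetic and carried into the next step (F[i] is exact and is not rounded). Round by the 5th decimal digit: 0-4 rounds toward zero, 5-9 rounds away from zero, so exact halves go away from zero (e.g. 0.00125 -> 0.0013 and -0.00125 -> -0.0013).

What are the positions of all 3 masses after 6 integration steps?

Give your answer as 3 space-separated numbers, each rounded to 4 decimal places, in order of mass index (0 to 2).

Answer: 3.4886 10.6920 13.9395

Derivation:
Step 0: x=[4.0000 11.0000 14.0000] v=[0.0000 0.0000 -1.0000]
Step 1: x=[4.7500 10.0000 14.2500] v=[3.0000 -4.0000 1.0000]
Step 2: x=[5.6250 8.7500 14.6875] v=[3.5000 -5.0000 1.7500]
Step 3: x=[5.8750 8.2031 14.8906] v=[1.0000 -2.1875 0.8125]
Step 4: x=[5.2383 8.7461 14.6719] v=[-2.5469 2.1719 -0.8750]
Step 5: x=[4.1690 9.8936 14.2217] v=[-4.2774 4.5899 -1.8008]
Step 6: x=[3.4886 10.6920 13.9395] v=[-2.7218 3.1934 -1.1289]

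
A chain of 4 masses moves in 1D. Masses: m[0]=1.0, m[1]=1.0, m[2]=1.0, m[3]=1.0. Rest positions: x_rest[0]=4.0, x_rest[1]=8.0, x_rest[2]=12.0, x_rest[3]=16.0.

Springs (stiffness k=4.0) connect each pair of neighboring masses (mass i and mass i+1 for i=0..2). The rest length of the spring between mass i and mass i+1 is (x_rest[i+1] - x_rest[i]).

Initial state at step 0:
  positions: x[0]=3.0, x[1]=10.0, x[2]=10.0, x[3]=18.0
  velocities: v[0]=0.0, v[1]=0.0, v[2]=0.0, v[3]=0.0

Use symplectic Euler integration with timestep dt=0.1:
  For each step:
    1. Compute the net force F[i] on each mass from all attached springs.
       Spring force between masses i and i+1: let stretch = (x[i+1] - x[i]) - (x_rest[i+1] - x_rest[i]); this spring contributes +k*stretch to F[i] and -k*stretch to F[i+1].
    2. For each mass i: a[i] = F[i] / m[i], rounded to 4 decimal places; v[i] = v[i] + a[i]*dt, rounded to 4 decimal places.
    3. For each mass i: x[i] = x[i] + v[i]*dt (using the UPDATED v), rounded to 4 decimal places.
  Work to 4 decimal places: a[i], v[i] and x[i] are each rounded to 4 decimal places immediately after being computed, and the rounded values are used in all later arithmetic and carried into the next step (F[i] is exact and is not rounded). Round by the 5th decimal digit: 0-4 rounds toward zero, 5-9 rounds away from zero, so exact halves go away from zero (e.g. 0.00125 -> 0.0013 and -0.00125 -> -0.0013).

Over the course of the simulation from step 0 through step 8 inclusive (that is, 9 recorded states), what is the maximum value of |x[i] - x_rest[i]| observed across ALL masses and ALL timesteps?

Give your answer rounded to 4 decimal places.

Answer: 2.7777

Derivation:
Step 0: x=[3.0000 10.0000 10.0000 18.0000] v=[0.0000 0.0000 0.0000 0.0000]
Step 1: x=[3.1200 9.7200 10.3200 17.8400] v=[1.2000 -2.8000 3.2000 -1.6000]
Step 2: x=[3.3440 9.2000 10.9168 17.5392] v=[2.2400 -5.2000 5.9680 -3.0080]
Step 3: x=[3.6422 8.5144 11.7098 17.1335] v=[2.9824 -6.8557 7.9302 -4.0570]
Step 4: x=[3.9753 7.7618 12.5920 16.6709] v=[3.3313 -7.5264 8.8215 -4.6265]
Step 5: x=[4.2999 7.0509 13.4441 16.2051] v=[3.2459 -7.1089 8.5210 -4.6581]
Step 6: x=[4.5745 6.4857 14.1509 15.7889] v=[2.7463 -5.6520 7.0681 -4.1625]
Step 7: x=[4.7656 6.1507 14.6166 15.4671] v=[1.9108 -3.3504 4.6572 -3.2177]
Step 8: x=[4.8521 6.0989 14.7777 15.2713] v=[0.8648 -0.5181 1.6110 -1.9579]
Max displacement = 2.7777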